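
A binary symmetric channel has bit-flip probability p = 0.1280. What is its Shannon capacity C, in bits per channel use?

For BSC with error probability p:
C = 1 - H(p) where H(p) is binary entropy
H(0.1280) = -0.1280 × log₂(0.1280) - 0.8720 × log₂(0.8720)
H(p) = 0.5519
C = 1 - 0.5519 = 0.4481 bits/use


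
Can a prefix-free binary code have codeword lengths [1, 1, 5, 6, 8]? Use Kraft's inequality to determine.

Kraft inequality: Σ 2^(-l_i) ≤ 1 for prefix-free code
Calculating: 2^(-1) + 2^(-1) + 2^(-5) + 2^(-6) + 2^(-8)
= 0.5 + 0.5 + 0.03125 + 0.015625 + 0.00390625
= 1.0508
Since 1.0508 > 1, prefix-free code does not exist


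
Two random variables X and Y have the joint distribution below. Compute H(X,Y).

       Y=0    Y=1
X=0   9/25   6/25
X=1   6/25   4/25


H(X,Y) = -Σ p(x,y) log₂ p(x,y)
  p(0,0)=9/25: -0.3600 × log₂(0.3600) = 0.5306
  p(0,1)=6/25: -0.2400 × log₂(0.2400) = 0.4941
  p(1,0)=6/25: -0.2400 × log₂(0.2400) = 0.4941
  p(1,1)=4/25: -0.1600 × log₂(0.1600) = 0.4230
H(X,Y) = 1.9419 bits


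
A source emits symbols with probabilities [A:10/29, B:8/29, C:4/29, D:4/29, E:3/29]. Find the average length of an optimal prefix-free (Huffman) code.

Huffman tree construction:
Combine smallest probabilities repeatedly
Resulting codes:
  A: 11 (length 2)
  B: 10 (length 2)
  C: 011 (length 3)
  D: 00 (length 2)
  E: 010 (length 3)
Average length = Σ p(s) × length(s) = 2.2414 bits


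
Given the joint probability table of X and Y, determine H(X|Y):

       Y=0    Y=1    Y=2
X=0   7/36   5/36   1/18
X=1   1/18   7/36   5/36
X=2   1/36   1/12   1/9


H(X|Y) = Σ_y p(y) H(X|Y=y)
  p(Y=0) = 5/18, H(X|Y=0) = 1.1568
  p(Y=1) = 5/12, H(X|Y=1) = 1.5058
  p(Y=2) = 11/36, H(X|Y=2) = 1.4949
H(X|Y) = 0.2778×1.1568 + 0.4167×1.5058 + 0.3056×1.4949 = 1.4055 bits


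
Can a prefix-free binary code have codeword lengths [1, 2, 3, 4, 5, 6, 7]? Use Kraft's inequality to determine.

Kraft inequality: Σ 2^(-l_i) ≤ 1 for prefix-free code
Calculating: 2^(-1) + 2^(-2) + 2^(-3) + 2^(-4) + 2^(-5) + 2^(-6) + 2^(-7)
= 0.5 + 0.25 + 0.125 + 0.0625 + 0.03125 + 0.015625 + 0.0078125
= 0.9922
Since 0.9922 ≤ 1, prefix-free code exists


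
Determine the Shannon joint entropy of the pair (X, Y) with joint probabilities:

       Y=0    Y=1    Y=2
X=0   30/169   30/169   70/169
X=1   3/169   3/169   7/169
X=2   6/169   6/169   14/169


H(X,Y) = -Σ p(x,y) log₂ p(x,y)
  p(0,0)=30/169: -0.1775 × log₂(0.1775) = 0.4427
  p(0,1)=30/169: -0.1775 × log₂(0.1775) = 0.4427
  p(0,2)=70/169: -0.4142 × log₂(0.4142) = 0.5267
  p(1,0)=3/169: -0.0178 × log₂(0.0178) = 0.1032
  p(1,1)=3/169: -0.0178 × log₂(0.0178) = 0.1032
  p(1,2)=7/169: -0.0414 × log₂(0.0414) = 0.1903
  p(2,0)=6/169: -0.0355 × log₂(0.0355) = 0.1710
  p(2,1)=6/169: -0.0355 × log₂(0.0355) = 0.1710
  p(2,2)=14/169: -0.0828 × log₂(0.0828) = 0.2977
H(X,Y) = 2.4485 bits


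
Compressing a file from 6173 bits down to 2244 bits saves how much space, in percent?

Space savings = (1 - Compressed/Original) × 100%
= (1 - 2244/6173) × 100%
= 63.65%


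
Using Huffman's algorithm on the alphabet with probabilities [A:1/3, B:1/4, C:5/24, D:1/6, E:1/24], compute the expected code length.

Huffman tree construction:
Combine smallest probabilities repeatedly
Resulting codes:
  A: 11 (length 2)
  B: 10 (length 2)
  C: 00 (length 2)
  D: 011 (length 3)
  E: 010 (length 3)
Average length = Σ p(s) × length(s) = 2.2083 bits


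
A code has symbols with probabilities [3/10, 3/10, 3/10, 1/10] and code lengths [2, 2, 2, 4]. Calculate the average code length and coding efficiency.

Average length L = Σ p_i × l_i = 2.2000 bits
Entropy H = 1.8955 bits
Efficiency η = H/L × 100% = 86.16%


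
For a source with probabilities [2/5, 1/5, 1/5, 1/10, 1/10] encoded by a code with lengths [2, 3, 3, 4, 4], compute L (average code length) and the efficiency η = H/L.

Average length L = Σ p_i × l_i = 2.8000 bits
Entropy H = 2.1219 bits
Efficiency η = H/L × 100% = 75.78%


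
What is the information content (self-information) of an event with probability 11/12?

Information content I(x) = -log₂(p(x))
I = -log₂(11/12) = -log₂(0.9167)
I = 0.1255 bits


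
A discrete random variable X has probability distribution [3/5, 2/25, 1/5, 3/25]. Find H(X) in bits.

H(X) = -Σ p(x) log₂ p(x)
  -3/5 × log₂(3/5) = 0.4422
  -2/25 × log₂(2/25) = 0.2915
  -1/5 × log₂(1/5) = 0.4644
  -3/25 × log₂(3/25) = 0.3671
H(X) = 1.5651 bits


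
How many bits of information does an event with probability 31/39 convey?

Information content I(x) = -log₂(p(x))
I = -log₂(31/39) = -log₂(0.7949)
I = 0.3312 bits


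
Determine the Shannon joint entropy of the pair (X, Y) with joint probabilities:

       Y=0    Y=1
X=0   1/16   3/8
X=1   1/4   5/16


H(X,Y) = -Σ p(x,y) log₂ p(x,y)
  p(0,0)=1/16: -0.0625 × log₂(0.0625) = 0.2500
  p(0,1)=3/8: -0.3750 × log₂(0.3750) = 0.5306
  p(1,0)=1/4: -0.2500 × log₂(0.2500) = 0.5000
  p(1,1)=5/16: -0.3125 × log₂(0.3125) = 0.5244
H(X,Y) = 1.8050 bits


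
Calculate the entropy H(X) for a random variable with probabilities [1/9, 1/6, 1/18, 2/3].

H(X) = -Σ p(x) log₂ p(x)
  -1/9 × log₂(1/9) = 0.3522
  -1/6 × log₂(1/6) = 0.4308
  -1/18 × log₂(1/18) = 0.2317
  -2/3 × log₂(2/3) = 0.3900
H(X) = 1.4047 bits


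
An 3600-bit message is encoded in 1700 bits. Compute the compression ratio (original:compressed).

Compression ratio = Original / Compressed
= 3600 / 1700 = 2.12:1


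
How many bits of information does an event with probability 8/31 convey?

Information content I(x) = -log₂(p(x))
I = -log₂(8/31) = -log₂(0.2581)
I = 1.9542 bits


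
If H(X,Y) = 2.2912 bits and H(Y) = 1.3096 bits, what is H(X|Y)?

Chain rule: H(X,Y) = H(X|Y) + H(Y)
H(X|Y) = H(X,Y) - H(Y) = 2.2912 - 1.3096 = 0.9816 bits


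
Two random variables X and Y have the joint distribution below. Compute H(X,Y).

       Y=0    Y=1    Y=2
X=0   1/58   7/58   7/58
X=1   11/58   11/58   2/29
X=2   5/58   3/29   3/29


H(X,Y) = -Σ p(x,y) log₂ p(x,y)
  p(0,0)=1/58: -0.0172 × log₂(0.0172) = 0.1010
  p(0,1)=7/58: -0.1207 × log₂(0.1207) = 0.3682
  p(0,2)=7/58: -0.1207 × log₂(0.1207) = 0.3682
  p(1,0)=11/58: -0.1897 × log₂(0.1897) = 0.4549
  p(1,1)=11/58: -0.1897 × log₂(0.1897) = 0.4549
  p(1,2)=2/29: -0.0690 × log₂(0.0690) = 0.2661
  p(2,0)=5/58: -0.0862 × log₂(0.0862) = 0.3048
  p(2,1)=3/29: -0.1034 × log₂(0.1034) = 0.3386
  p(2,2)=3/29: -0.1034 × log₂(0.1034) = 0.3386
H(X,Y) = 2.9952 bits


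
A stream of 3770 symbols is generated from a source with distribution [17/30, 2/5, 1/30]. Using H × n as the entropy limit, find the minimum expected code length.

Entropy H = 1.1567 bits/symbol
Minimum bits = H × n = 1.1567 × 3770
= 4360.67 bits


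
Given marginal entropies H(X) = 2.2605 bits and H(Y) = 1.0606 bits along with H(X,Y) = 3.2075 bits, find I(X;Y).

I(X;Y) = H(X) + H(Y) - H(X,Y)
I(X;Y) = 2.2605 + 1.0606 - 3.2075 = 0.1136 bits


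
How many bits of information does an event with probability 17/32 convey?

Information content I(x) = -log₂(p(x))
I = -log₂(17/32) = -log₂(0.5312)
I = 0.9125 bits


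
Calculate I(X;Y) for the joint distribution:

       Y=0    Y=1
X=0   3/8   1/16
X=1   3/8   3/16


H(X) = 0.9887, H(Y) = 0.8113, H(X,Y) = 1.7641
I(X;Y) = H(X) + H(Y) - H(X,Y) = 0.0359 bits


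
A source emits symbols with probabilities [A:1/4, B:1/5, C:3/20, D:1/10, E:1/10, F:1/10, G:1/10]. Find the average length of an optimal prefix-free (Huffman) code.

Huffman tree construction:
Combine smallest probabilities repeatedly
Resulting codes:
  A: 10 (length 2)
  B: 111 (length 3)
  C: 110 (length 3)
  D: 000 (length 3)
  E: 001 (length 3)
  F: 010 (length 3)
  G: 011 (length 3)
Average length = Σ p(s) × length(s) = 2.7500 bits


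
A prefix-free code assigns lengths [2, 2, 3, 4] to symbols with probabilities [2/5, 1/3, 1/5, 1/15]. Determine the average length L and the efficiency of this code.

Average length L = Σ p_i × l_i = 2.3333 bits
Entropy H = 1.7819 bits
Efficiency η = H/L × 100% = 76.37%


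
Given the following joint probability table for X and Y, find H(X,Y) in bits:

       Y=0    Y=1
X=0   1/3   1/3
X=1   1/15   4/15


H(X,Y) = -Σ p(x,y) log₂ p(x,y)
  p(0,0)=1/3: -0.3333 × log₂(0.3333) = 0.5283
  p(0,1)=1/3: -0.3333 × log₂(0.3333) = 0.5283
  p(1,0)=1/15: -0.0667 × log₂(0.0667) = 0.2605
  p(1,1)=4/15: -0.2667 × log₂(0.2667) = 0.5085
H(X,Y) = 1.8256 bits


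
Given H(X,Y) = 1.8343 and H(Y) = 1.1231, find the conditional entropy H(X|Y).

Chain rule: H(X,Y) = H(X|Y) + H(Y)
H(X|Y) = H(X,Y) - H(Y) = 1.8343 - 1.1231 = 0.7112 bits


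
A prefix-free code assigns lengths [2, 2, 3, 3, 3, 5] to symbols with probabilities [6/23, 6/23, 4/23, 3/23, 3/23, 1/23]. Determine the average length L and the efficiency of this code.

Average length L = Σ p_i × l_i = 2.5652 bits
Entropy H = 2.4136 bits
Efficiency η = H/L × 100% = 94.09%


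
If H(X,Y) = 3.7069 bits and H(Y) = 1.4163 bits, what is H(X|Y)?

Chain rule: H(X,Y) = H(X|Y) + H(Y)
H(X|Y) = H(X,Y) - H(Y) = 3.7069 - 1.4163 = 2.2906 bits


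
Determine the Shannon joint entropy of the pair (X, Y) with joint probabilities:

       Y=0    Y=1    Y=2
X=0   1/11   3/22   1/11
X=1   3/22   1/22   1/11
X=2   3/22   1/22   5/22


H(X,Y) = -Σ p(x,y) log₂ p(x,y)
  p(0,0)=1/11: -0.0909 × log₂(0.0909) = 0.3145
  p(0,1)=3/22: -0.1364 × log₂(0.1364) = 0.3920
  p(0,2)=1/11: -0.0909 × log₂(0.0909) = 0.3145
  p(1,0)=3/22: -0.1364 × log₂(0.1364) = 0.3920
  p(1,1)=1/22: -0.0455 × log₂(0.0455) = 0.2027
  p(1,2)=1/11: -0.0909 × log₂(0.0909) = 0.3145
  p(2,0)=3/22: -0.1364 × log₂(0.1364) = 0.3920
  p(2,1)=1/22: -0.0455 × log₂(0.0455) = 0.2027
  p(2,2)=5/22: -0.2273 × log₂(0.2273) = 0.4858
H(X,Y) = 3.0106 bits


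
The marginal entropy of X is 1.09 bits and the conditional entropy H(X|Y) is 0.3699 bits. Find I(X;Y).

I(X;Y) = H(X) - H(X|Y)
I(X;Y) = 1.09 - 0.3699 = 0.7201 bits


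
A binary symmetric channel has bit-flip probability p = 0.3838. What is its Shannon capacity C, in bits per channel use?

For BSC with error probability p:
C = 1 - H(p) where H(p) is binary entropy
H(0.3838) = -0.3838 × log₂(0.3838) - 0.6162 × log₂(0.6162)
H(p) = 0.9607
C = 1 - 0.9607 = 0.0393 bits/use


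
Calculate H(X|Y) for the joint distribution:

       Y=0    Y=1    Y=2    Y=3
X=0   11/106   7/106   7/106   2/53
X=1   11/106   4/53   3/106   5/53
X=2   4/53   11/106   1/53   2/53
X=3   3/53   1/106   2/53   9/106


H(X|Y) = Σ_y p(y) H(X|Y=y)
  p(Y=0) = 18/53, H(X|Y=0) = 1.9583
  p(Y=1) = 27/106, H(X|Y=1) = 1.7288
  p(Y=2) = 8/53, H(X|Y=2) = 1.8496
  p(Y=3) = 27/106, H(X|Y=3) = 1.8753
H(X|Y) = 0.3396×1.9583 + 0.2547×1.7288 + 0.1509×1.8496 + 0.2547×1.8753 = 1.8623 bits


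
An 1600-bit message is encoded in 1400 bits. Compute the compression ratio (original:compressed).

Compression ratio = Original / Compressed
= 1600 / 1400 = 1.14:1


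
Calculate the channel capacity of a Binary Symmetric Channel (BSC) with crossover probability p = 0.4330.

For BSC with error probability p:
C = 1 - H(p) where H(p) is binary entropy
H(0.4330) = -0.4330 × log₂(0.4330) - 0.5670 × log₂(0.5670)
H(p) = 0.9870
C = 1 - 0.9870 = 0.0130 bits/use


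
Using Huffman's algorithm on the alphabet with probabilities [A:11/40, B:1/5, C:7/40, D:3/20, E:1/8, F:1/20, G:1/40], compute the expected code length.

Huffman tree construction:
Combine smallest probabilities repeatedly
Resulting codes:
  A: 10 (length 2)
  B: 00 (length 2)
  C: 111 (length 3)
  D: 110 (length 3)
  E: 011 (length 3)
  F: 0101 (length 4)
  G: 0100 (length 4)
Average length = Σ p(s) × length(s) = 2.6000 bits


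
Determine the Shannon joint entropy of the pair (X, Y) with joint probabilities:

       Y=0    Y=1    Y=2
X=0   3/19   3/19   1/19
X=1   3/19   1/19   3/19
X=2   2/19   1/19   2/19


H(X,Y) = -Σ p(x,y) log₂ p(x,y)
  p(0,0)=3/19: -0.1579 × log₂(0.1579) = 0.4205
  p(0,1)=3/19: -0.1579 × log₂(0.1579) = 0.4205
  p(0,2)=1/19: -0.0526 × log₂(0.0526) = 0.2236
  p(1,0)=3/19: -0.1579 × log₂(0.1579) = 0.4205
  p(1,1)=1/19: -0.0526 × log₂(0.0526) = 0.2236
  p(1,2)=3/19: -0.1579 × log₂(0.1579) = 0.4205
  p(2,0)=2/19: -0.1053 × log₂(0.1053) = 0.3419
  p(2,1)=1/19: -0.0526 × log₂(0.0526) = 0.2236
  p(2,2)=2/19: -0.1053 × log₂(0.1053) = 0.3419
H(X,Y) = 3.0364 bits


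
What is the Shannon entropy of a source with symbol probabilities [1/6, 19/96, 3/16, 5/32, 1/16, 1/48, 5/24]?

H(X) = -Σ p(x) log₂ p(x)
  -1/6 × log₂(1/6) = 0.4308
  -19/96 × log₂(19/96) = 0.4625
  -3/16 × log₂(3/16) = 0.4528
  -5/32 × log₂(5/32) = 0.4184
  -1/16 × log₂(1/16) = 0.2500
  -1/48 × log₂(1/48) = 0.1164
  -5/24 × log₂(5/24) = 0.4715
H(X) = 2.6025 bits


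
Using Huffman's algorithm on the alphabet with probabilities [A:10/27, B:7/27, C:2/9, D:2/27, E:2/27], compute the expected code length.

Huffman tree construction:
Combine smallest probabilities repeatedly
Resulting codes:
  A: 11 (length 2)
  B: 10 (length 2)
  C: 01 (length 2)
  D: 000 (length 3)
  E: 001 (length 3)
Average length = Σ p(s) × length(s) = 2.1481 bits


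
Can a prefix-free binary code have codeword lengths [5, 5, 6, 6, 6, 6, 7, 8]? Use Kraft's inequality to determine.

Kraft inequality: Σ 2^(-l_i) ≤ 1 for prefix-free code
Calculating: 2^(-5) + 2^(-5) + 2^(-6) + 2^(-6) + 2^(-6) + 2^(-6) + 2^(-7) + 2^(-8)
= 0.03125 + 0.03125 + 0.015625 + 0.015625 + 0.015625 + 0.015625 + 0.0078125 + 0.00390625
= 0.1367
Since 0.1367 ≤ 1, prefix-free code exists


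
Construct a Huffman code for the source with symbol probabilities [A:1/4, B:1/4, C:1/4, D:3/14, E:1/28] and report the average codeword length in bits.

Huffman tree construction:
Combine smallest probabilities repeatedly
Resulting codes:
  A: 00 (length 2)
  B: 01 (length 2)
  C: 10 (length 2)
  D: 111 (length 3)
  E: 110 (length 3)
Average length = Σ p(s) × length(s) = 2.2500 bits


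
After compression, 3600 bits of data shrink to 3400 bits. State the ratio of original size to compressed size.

Compression ratio = Original / Compressed
= 3600 / 3400 = 1.06:1


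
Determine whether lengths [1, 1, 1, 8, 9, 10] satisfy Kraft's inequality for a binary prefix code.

Kraft inequality: Σ 2^(-l_i) ≤ 1 for prefix-free code
Calculating: 2^(-1) + 2^(-1) + 2^(-1) + 2^(-8) + 2^(-9) + 2^(-10)
= 0.5 + 0.5 + 0.5 + 0.00390625 + 0.001953125 + 0.0009765625
= 1.5068
Since 1.5068 > 1, prefix-free code does not exist


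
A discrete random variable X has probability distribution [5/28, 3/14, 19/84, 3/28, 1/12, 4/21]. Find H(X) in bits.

H(X) = -Σ p(x) log₂ p(x)
  -5/28 × log₂(5/28) = 0.4438
  -3/14 × log₂(3/14) = 0.4762
  -19/84 × log₂(19/84) = 0.4850
  -3/28 × log₂(3/28) = 0.3453
  -1/12 × log₂(1/12) = 0.2987
  -4/21 × log₂(4/21) = 0.4557
H(X) = 2.5048 bits


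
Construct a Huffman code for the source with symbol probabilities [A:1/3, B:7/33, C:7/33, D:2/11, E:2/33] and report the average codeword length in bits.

Huffman tree construction:
Combine smallest probabilities repeatedly
Resulting codes:
  A: 11 (length 2)
  B: 00 (length 2)
  C: 01 (length 2)
  D: 101 (length 3)
  E: 100 (length 3)
Average length = Σ p(s) × length(s) = 2.2424 bits


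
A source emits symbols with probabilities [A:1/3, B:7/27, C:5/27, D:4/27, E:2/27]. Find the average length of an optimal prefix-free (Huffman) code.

Huffman tree construction:
Combine smallest probabilities repeatedly
Resulting codes:
  A: 11 (length 2)
  B: 10 (length 2)
  C: 00 (length 2)
  D: 011 (length 3)
  E: 010 (length 3)
Average length = Σ p(s) × length(s) = 2.2222 bits


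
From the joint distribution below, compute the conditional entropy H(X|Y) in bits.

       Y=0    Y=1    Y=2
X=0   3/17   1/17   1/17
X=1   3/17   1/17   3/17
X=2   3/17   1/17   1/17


H(X|Y) = Σ_y p(y) H(X|Y=y)
  p(Y=0) = 9/17, H(X|Y=0) = 1.5850
  p(Y=1) = 3/17, H(X|Y=1) = 1.5850
  p(Y=2) = 5/17, H(X|Y=2) = 1.3710
H(X|Y) = 0.5294×1.5850 + 0.1765×1.5850 + 0.2941×1.3710 = 1.5220 bits


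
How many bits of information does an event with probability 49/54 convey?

Information content I(x) = -log₂(p(x))
I = -log₂(49/54) = -log₂(0.9074)
I = 0.1402 bits


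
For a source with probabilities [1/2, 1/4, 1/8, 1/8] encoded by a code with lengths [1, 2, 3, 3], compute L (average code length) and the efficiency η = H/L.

Average length L = Σ p_i × l_i = 1.7500 bits
Entropy H = 1.7500 bits
Efficiency η = H/L × 100% = 100.00%


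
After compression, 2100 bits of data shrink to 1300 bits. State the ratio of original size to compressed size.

Compression ratio = Original / Compressed
= 2100 / 1300 = 1.62:1


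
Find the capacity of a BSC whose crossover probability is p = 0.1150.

For BSC with error probability p:
C = 1 - H(p) where H(p) is binary entropy
H(0.1150) = -0.1150 × log₂(0.1150) - 0.8850 × log₂(0.8850)
H(p) = 0.5148
C = 1 - 0.5148 = 0.4852 bits/use


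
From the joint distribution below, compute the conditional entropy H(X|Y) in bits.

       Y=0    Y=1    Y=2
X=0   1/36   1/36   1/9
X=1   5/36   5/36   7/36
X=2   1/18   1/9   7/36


H(X|Y) = Σ_y p(y) H(X|Y=y)
  p(Y=0) = 2/9, H(X|Y=0) = 1.2988
  p(Y=1) = 5/18, H(X|Y=1) = 1.3610
  p(Y=2) = 1/2, H(X|Y=2) = 1.5420
H(X|Y) = 0.2222×1.2988 + 0.2778×1.3610 + 0.5000×1.5420 = 1.4377 bits


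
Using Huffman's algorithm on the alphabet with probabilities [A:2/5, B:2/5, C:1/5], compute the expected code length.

Huffman tree construction:
Combine smallest probabilities repeatedly
Resulting codes:
  A: 11 (length 2)
  B: 0 (length 1)
  C: 10 (length 2)
Average length = Σ p(s) × length(s) = 1.6000 bits


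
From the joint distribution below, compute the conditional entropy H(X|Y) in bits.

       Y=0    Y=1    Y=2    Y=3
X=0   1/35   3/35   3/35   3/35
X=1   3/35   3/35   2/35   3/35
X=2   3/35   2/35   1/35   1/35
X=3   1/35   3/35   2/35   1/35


H(X|Y) = Σ_y p(y) H(X|Y=y)
  p(Y=0) = 8/35, H(X|Y=0) = 1.8113
  p(Y=1) = 11/35, H(X|Y=1) = 1.9808
  p(Y=2) = 8/35, H(X|Y=2) = 1.9056
  p(Y=3) = 8/35, H(X|Y=3) = 1.8113
H(X|Y) = 0.2286×1.8113 + 0.3143×1.9808 + 0.2286×1.9056 + 0.2286×1.8113 = 1.8861 bits


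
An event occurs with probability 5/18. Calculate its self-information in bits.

Information content I(x) = -log₂(p(x))
I = -log₂(5/18) = -log₂(0.2778)
I = 1.8480 bits


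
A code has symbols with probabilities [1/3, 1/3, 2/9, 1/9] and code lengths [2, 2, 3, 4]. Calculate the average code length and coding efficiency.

Average length L = Σ p_i × l_i = 2.4444 bits
Entropy H = 1.8911 bits
Efficiency η = H/L × 100% = 77.36%


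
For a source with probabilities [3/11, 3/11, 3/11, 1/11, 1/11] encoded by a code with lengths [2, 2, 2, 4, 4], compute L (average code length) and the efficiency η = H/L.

Average length L = Σ p_i × l_i = 2.3636 bits
Entropy H = 2.1626 bits
Efficiency η = H/L × 100% = 91.50%


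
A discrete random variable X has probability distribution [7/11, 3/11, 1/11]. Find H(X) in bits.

H(X) = -Σ p(x) log₂ p(x)
  -7/11 × log₂(7/11) = 0.4150
  -3/11 × log₂(3/11) = 0.5112
  -1/11 × log₂(1/11) = 0.3145
H(X) = 1.2407 bits


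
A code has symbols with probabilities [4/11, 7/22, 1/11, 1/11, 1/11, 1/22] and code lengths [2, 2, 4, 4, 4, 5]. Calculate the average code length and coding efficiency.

Average length L = Σ p_i × l_i = 2.6818 bits
Entropy H = 2.2025 bits
Efficiency η = H/L × 100% = 82.13%


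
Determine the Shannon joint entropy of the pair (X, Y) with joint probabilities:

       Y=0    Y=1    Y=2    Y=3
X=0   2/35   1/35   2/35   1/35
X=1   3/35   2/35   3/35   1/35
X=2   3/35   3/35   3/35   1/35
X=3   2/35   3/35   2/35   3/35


H(X,Y) = -Σ p(x,y) log₂ p(x,y)
  p(0,0)=2/35: -0.0571 × log₂(0.0571) = 0.2360
  p(0,1)=1/35: -0.0286 × log₂(0.0286) = 0.1466
  p(0,2)=2/35: -0.0571 × log₂(0.0571) = 0.2360
  p(0,3)=1/35: -0.0286 × log₂(0.0286) = 0.1466
  p(1,0)=3/35: -0.0857 × log₂(0.0857) = 0.3038
  p(1,1)=2/35: -0.0571 × log₂(0.0571) = 0.2360
  p(1,2)=3/35: -0.0857 × log₂(0.0857) = 0.3038
  p(1,3)=1/35: -0.0286 × log₂(0.0286) = 0.1466
  p(2,0)=3/35: -0.0857 × log₂(0.0857) = 0.3038
  p(2,1)=3/35: -0.0857 × log₂(0.0857) = 0.3038
  p(2,2)=3/35: -0.0857 × log₂(0.0857) = 0.3038
  p(2,3)=1/35: -0.0286 × log₂(0.0286) = 0.1466
  p(3,0)=2/35: -0.0571 × log₂(0.0571) = 0.2360
  p(3,1)=3/35: -0.0857 × log₂(0.0857) = 0.3038
  p(3,2)=2/35: -0.0571 × log₂(0.0571) = 0.2360
  p(3,3)=3/35: -0.0857 × log₂(0.0857) = 0.3038
H(X,Y) = 3.8926 bits


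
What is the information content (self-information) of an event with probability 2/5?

Information content I(x) = -log₂(p(x))
I = -log₂(2/5) = -log₂(0.4000)
I = 1.3219 bits


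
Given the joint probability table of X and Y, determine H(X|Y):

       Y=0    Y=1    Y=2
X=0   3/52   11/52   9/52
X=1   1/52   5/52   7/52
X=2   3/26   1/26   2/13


H(X|Y) = Σ_y p(y) H(X|Y=y)
  p(Y=0) = 5/26, H(X|Y=0) = 1.2955
  p(Y=1) = 9/26, H(X|Y=1) = 1.2997
  p(Y=2) = 6/13, H(X|Y=2) = 1.5774
H(X|Y) = 0.1923×1.2955 + 0.3462×1.2997 + 0.4615×1.5774 = 1.4271 bits


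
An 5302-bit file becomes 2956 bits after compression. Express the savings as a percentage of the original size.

Space savings = (1 - Compressed/Original) × 100%
= (1 - 2956/5302) × 100%
= 44.25%


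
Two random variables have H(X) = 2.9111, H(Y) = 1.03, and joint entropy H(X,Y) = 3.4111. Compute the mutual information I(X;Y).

I(X;Y) = H(X) + H(Y) - H(X,Y)
I(X;Y) = 2.9111 + 1.03 - 3.4111 = 0.53 bits


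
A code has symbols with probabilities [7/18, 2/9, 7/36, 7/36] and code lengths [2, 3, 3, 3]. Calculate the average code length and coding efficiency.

Average length L = Σ p_i × l_i = 2.6111 bits
Entropy H = 1.9309 bits
Efficiency η = H/L × 100% = 73.95%


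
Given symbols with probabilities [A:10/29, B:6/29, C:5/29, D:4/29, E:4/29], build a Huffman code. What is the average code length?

Huffman tree construction:
Combine smallest probabilities repeatedly
Resulting codes:
  A: 11 (length 2)
  B: 01 (length 2)
  C: 00 (length 2)
  D: 100 (length 3)
  E: 101 (length 3)
Average length = Σ p(s) × length(s) = 2.2759 bits


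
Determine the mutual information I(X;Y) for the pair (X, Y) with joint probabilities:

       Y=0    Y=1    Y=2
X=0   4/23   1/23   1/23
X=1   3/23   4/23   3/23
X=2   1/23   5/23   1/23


H(X) = 1.5505, H(Y) = 1.5310, H(X,Y) = 2.9097
I(X;Y) = H(X) + H(Y) - H(X,Y) = 0.1718 bits


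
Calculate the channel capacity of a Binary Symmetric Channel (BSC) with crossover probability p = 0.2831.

For BSC with error probability p:
C = 1 - H(p) where H(p) is binary entropy
H(0.2831) = -0.2831 × log₂(0.2831) - 0.7169 × log₂(0.7169)
H(p) = 0.8596
C = 1 - 0.8596 = 0.1404 bits/use


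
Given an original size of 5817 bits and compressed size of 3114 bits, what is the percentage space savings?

Space savings = (1 - Compressed/Original) × 100%
= (1 - 3114/5817) × 100%
= 46.47%


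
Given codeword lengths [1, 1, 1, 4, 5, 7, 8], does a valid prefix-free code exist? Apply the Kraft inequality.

Kraft inequality: Σ 2^(-l_i) ≤ 1 for prefix-free code
Calculating: 2^(-1) + 2^(-1) + 2^(-1) + 2^(-4) + 2^(-5) + 2^(-7) + 2^(-8)
= 0.5 + 0.5 + 0.5 + 0.0625 + 0.03125 + 0.0078125 + 0.00390625
= 1.6055
Since 1.6055 > 1, prefix-free code does not exist


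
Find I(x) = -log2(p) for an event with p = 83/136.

Information content I(x) = -log₂(p(x))
I = -log₂(83/136) = -log₂(0.6103)
I = 0.7124 bits


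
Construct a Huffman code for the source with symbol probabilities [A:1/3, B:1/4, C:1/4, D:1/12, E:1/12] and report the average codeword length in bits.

Huffman tree construction:
Combine smallest probabilities repeatedly
Resulting codes:
  A: 11 (length 2)
  B: 01 (length 2)
  C: 10 (length 2)
  D: 000 (length 3)
  E: 001 (length 3)
Average length = Σ p(s) × length(s) = 2.1667 bits


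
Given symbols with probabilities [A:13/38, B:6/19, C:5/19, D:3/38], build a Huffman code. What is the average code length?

Huffman tree construction:
Combine smallest probabilities repeatedly
Resulting codes:
  A: 11 (length 2)
  B: 10 (length 2)
  C: 01 (length 2)
  D: 00 (length 2)
Average length = Σ p(s) × length(s) = 2.0000 bits


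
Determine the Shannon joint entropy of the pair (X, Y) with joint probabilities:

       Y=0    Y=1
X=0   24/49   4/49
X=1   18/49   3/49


H(X,Y) = -Σ p(x,y) log₂ p(x,y)
  p(0,0)=24/49: -0.4898 × log₂(0.4898) = 0.5044
  p(0,1)=4/49: -0.0816 × log₂(0.0816) = 0.2951
  p(1,0)=18/49: -0.3673 × log₂(0.3673) = 0.5307
  p(1,1)=3/49: -0.0612 × log₂(0.0612) = 0.2467
H(X,Y) = 1.5769 bits


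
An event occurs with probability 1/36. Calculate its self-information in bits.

Information content I(x) = -log₂(p(x))
I = -log₂(1/36) = -log₂(0.0278)
I = 5.1699 bits


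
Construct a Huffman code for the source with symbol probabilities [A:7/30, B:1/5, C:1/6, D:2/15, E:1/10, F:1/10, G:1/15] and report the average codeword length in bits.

Huffman tree construction:
Combine smallest probabilities repeatedly
Resulting codes:
  A: 01 (length 2)
  B: 00 (length 2)
  C: 110 (length 3)
  D: 101 (length 3)
  E: 1111 (length 4)
  F: 100 (length 3)
  G: 1110 (length 4)
Average length = Σ p(s) × length(s) = 2.7333 bits


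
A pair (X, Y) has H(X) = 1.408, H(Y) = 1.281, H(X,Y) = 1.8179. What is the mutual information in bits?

I(X;Y) = H(X) + H(Y) - H(X,Y)
I(X;Y) = 1.408 + 1.281 - 1.8179 = 0.8711 bits


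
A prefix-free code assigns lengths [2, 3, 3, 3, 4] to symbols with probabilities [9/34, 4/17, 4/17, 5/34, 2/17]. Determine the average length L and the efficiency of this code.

Average length L = Σ p_i × l_i = 2.8529 bits
Entropy H = 2.2598 bits
Efficiency η = H/L × 100% = 79.21%


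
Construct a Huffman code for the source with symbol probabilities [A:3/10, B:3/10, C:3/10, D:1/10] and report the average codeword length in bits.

Huffman tree construction:
Combine smallest probabilities repeatedly
Resulting codes:
  A: 01 (length 2)
  B: 10 (length 2)
  C: 11 (length 2)
  D: 00 (length 2)
Average length = Σ p(s) × length(s) = 2.0000 bits


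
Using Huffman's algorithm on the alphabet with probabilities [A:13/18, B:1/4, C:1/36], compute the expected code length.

Huffman tree construction:
Combine smallest probabilities repeatedly
Resulting codes:
  A: 1 (length 1)
  B: 01 (length 2)
  C: 00 (length 2)
Average length = Σ p(s) × length(s) = 1.2778 bits


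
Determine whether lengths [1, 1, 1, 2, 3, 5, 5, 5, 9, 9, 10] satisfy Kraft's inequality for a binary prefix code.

Kraft inequality: Σ 2^(-l_i) ≤ 1 for prefix-free code
Calculating: 2^(-1) + 2^(-1) + 2^(-1) + 2^(-2) + 2^(-3) + 2^(-5) + 2^(-5) + 2^(-5) + 2^(-9) + 2^(-9) + 2^(-10)
= 0.5 + 0.5 + 0.5 + 0.25 + 0.125 + 0.03125 + 0.03125 + 0.03125 + 0.001953125 + 0.001953125 + 0.0009765625
= 1.9736
Since 1.9736 > 1, prefix-free code does not exist


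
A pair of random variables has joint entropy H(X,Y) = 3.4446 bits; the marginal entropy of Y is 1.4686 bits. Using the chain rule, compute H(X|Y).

Chain rule: H(X,Y) = H(X|Y) + H(Y)
H(X|Y) = H(X,Y) - H(Y) = 3.4446 - 1.4686 = 1.976 bits


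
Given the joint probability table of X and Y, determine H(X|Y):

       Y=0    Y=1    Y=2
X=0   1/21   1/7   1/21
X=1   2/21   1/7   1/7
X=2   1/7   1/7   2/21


H(X|Y) = Σ_y p(y) H(X|Y=y)
  p(Y=0) = 2/7, H(X|Y=0) = 1.4591
  p(Y=1) = 3/7, H(X|Y=1) = 1.5850
  p(Y=2) = 2/7, H(X|Y=2) = 1.4591
H(X|Y) = 0.2857×1.4591 + 0.4286×1.5850 + 0.2857×1.4591 = 1.5131 bits


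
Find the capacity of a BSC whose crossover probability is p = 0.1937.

For BSC with error probability p:
C = 1 - H(p) where H(p) is binary entropy
H(0.1937) = -0.1937 × log₂(0.1937) - 0.8063 × log₂(0.8063)
H(p) = 0.7091
C = 1 - 0.7091 = 0.2909 bits/use


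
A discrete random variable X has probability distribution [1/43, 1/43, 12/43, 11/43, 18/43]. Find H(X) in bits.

H(X) = -Σ p(x) log₂ p(x)
  -1/43 × log₂(1/43) = 0.1262
  -1/43 × log₂(1/43) = 0.1262
  -12/43 × log₂(12/43) = 0.5139
  -11/43 × log₂(11/43) = 0.5031
  -18/43 × log₂(18/43) = 0.5259
H(X) = 1.7953 bits


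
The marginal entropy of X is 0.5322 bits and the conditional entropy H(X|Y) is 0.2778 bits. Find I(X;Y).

I(X;Y) = H(X) - H(X|Y)
I(X;Y) = 0.5322 - 0.2778 = 0.2544 bits


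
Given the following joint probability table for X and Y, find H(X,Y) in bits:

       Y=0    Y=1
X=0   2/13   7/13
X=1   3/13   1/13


H(X,Y) = -Σ p(x,y) log₂ p(x,y)
  p(0,0)=2/13: -0.1538 × log₂(0.1538) = 0.4155
  p(0,1)=7/13: -0.5385 × log₂(0.5385) = 0.4809
  p(1,0)=3/13: -0.2308 × log₂(0.2308) = 0.4882
  p(1,1)=1/13: -0.0769 × log₂(0.0769) = 0.2846
H(X,Y) = 1.6692 bits


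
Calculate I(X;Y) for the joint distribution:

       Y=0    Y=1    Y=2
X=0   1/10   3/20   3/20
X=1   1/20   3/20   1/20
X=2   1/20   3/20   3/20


H(X) = 1.5589, H(Y) = 1.5129, H(X,Y) = 3.0332
I(X;Y) = H(X) + H(Y) - H(X,Y) = 0.0386 bits


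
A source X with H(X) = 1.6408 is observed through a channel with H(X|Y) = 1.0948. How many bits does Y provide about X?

I(X;Y) = H(X) - H(X|Y)
I(X;Y) = 1.6408 - 1.0948 = 0.546 bits


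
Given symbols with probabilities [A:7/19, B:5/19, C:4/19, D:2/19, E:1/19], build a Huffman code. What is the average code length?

Huffman tree construction:
Combine smallest probabilities repeatedly
Resulting codes:
  A: 11 (length 2)
  B: 10 (length 2)
  C: 01 (length 2)
  D: 001 (length 3)
  E: 000 (length 3)
Average length = Σ p(s) × length(s) = 2.1579 bits


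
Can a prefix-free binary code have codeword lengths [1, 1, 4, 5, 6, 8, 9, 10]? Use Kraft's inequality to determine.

Kraft inequality: Σ 2^(-l_i) ≤ 1 for prefix-free code
Calculating: 2^(-1) + 2^(-1) + 2^(-4) + 2^(-5) + 2^(-6) + 2^(-8) + 2^(-9) + 2^(-10)
= 0.5 + 0.5 + 0.0625 + 0.03125 + 0.015625 + 0.00390625 + 0.001953125 + 0.0009765625
= 1.1162
Since 1.1162 > 1, prefix-free code does not exist


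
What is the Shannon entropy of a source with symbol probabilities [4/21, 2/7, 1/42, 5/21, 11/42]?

H(X) = -Σ p(x) log₂ p(x)
  -4/21 × log₂(4/21) = 0.4557
  -2/7 × log₂(2/7) = 0.5164
  -1/42 × log₂(1/42) = 0.1284
  -5/21 × log₂(5/21) = 0.4929
  -11/42 × log₂(11/42) = 0.5062
H(X) = 2.0996 bits


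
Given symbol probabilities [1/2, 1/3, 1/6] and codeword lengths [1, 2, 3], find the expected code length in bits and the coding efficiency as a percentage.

Average length L = Σ p_i × l_i = 1.6667 bits
Entropy H = 1.4591 bits
Efficiency η = H/L × 100% = 87.55%


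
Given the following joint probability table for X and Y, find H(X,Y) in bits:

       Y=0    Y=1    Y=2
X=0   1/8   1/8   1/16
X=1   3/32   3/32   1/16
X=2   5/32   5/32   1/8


H(X,Y) = -Σ p(x,y) log₂ p(x,y)
  p(0,0)=1/8: -0.1250 × log₂(0.1250) = 0.3750
  p(0,1)=1/8: -0.1250 × log₂(0.1250) = 0.3750
  p(0,2)=1/16: -0.0625 × log₂(0.0625) = 0.2500
  p(1,0)=3/32: -0.0938 × log₂(0.0938) = 0.3202
  p(1,1)=3/32: -0.0938 × log₂(0.0938) = 0.3202
  p(1,2)=1/16: -0.0625 × log₂(0.0625) = 0.2500
  p(2,0)=5/32: -0.1562 × log₂(0.1562) = 0.4184
  p(2,1)=5/32: -0.1562 × log₂(0.1562) = 0.4184
  p(2,2)=1/8: -0.1250 × log₂(0.1250) = 0.3750
H(X,Y) = 3.1022 bits


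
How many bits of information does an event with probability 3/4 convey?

Information content I(x) = -log₂(p(x))
I = -log₂(3/4) = -log₂(0.7500)
I = 0.4150 bits


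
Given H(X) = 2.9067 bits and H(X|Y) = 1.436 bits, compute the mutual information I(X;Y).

I(X;Y) = H(X) - H(X|Y)
I(X;Y) = 2.9067 - 1.436 = 1.4707 bits


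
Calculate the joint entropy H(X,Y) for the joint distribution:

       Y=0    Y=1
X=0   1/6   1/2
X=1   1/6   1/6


H(X,Y) = -Σ p(x,y) log₂ p(x,y)
  p(0,0)=1/6: -0.1667 × log₂(0.1667) = 0.4308
  p(0,1)=1/2: -0.5000 × log₂(0.5000) = 0.5000
  p(1,0)=1/6: -0.1667 × log₂(0.1667) = 0.4308
  p(1,1)=1/6: -0.1667 × log₂(0.1667) = 0.4308
H(X,Y) = 1.7925 bits


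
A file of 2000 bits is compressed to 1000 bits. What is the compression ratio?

Compression ratio = Original / Compressed
= 2000 / 1000 = 2.00:1


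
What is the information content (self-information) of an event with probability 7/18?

Information content I(x) = -log₂(p(x))
I = -log₂(7/18) = -log₂(0.3889)
I = 1.3626 bits


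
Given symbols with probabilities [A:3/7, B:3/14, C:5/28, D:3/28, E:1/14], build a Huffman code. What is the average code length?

Huffman tree construction:
Combine smallest probabilities repeatedly
Resulting codes:
  A: 0 (length 1)
  B: 10 (length 2)
  C: 110 (length 3)
  D: 1111 (length 4)
  E: 1110 (length 4)
Average length = Σ p(s) × length(s) = 2.1071 bits


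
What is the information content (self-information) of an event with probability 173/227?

Information content I(x) = -log₂(p(x))
I = -log₂(173/227) = -log₂(0.7621)
I = 0.3919 bits


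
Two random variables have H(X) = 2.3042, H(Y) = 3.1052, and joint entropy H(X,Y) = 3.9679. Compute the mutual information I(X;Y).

I(X;Y) = H(X) + H(Y) - H(X,Y)
I(X;Y) = 2.3042 + 3.1052 - 3.9679 = 1.4415 bits


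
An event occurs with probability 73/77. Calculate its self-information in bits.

Information content I(x) = -log₂(p(x))
I = -log₂(73/77) = -log₂(0.9481)
I = 0.0770 bits


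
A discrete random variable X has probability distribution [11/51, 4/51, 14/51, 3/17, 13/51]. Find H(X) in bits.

H(X) = -Σ p(x) log₂ p(x)
  -11/51 × log₂(11/51) = 0.4773
  -4/51 × log₂(4/51) = 0.2880
  -14/51 × log₂(14/51) = 0.5120
  -3/17 × log₂(3/17) = 0.4416
  -13/51 × log₂(13/51) = 0.5027
H(X) = 2.2216 bits


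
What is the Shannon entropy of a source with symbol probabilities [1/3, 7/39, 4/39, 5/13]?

H(X) = -Σ p(x) log₂ p(x)
  -1/3 × log₂(1/3) = 0.5283
  -7/39 × log₂(7/39) = 0.4448
  -4/39 × log₂(4/39) = 0.3370
  -5/13 × log₂(5/13) = 0.5302
H(X) = 1.8403 bits


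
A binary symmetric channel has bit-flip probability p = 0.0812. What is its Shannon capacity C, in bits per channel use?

For BSC with error probability p:
C = 1 - H(p) where H(p) is binary entropy
H(0.0812) = -0.0812 × log₂(0.0812) - 0.9188 × log₂(0.9188)
H(p) = 0.4064
C = 1 - 0.4064 = 0.5936 bits/use


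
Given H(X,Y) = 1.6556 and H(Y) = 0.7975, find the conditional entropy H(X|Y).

Chain rule: H(X,Y) = H(X|Y) + H(Y)
H(X|Y) = H(X,Y) - H(Y) = 1.6556 - 0.7975 = 0.8581 bits


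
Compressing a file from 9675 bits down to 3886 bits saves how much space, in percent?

Space savings = (1 - Compressed/Original) × 100%
= (1 - 3886/9675) × 100%
= 59.83%


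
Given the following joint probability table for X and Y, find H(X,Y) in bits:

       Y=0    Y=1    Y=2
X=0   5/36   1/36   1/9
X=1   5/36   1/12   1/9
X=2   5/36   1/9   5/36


H(X,Y) = -Σ p(x,y) log₂ p(x,y)
  p(0,0)=5/36: -0.1389 × log₂(0.1389) = 0.3956
  p(0,1)=1/36: -0.0278 × log₂(0.0278) = 0.1436
  p(0,2)=1/9: -0.1111 × log₂(0.1111) = 0.3522
  p(1,0)=5/36: -0.1389 × log₂(0.1389) = 0.3956
  p(1,1)=1/12: -0.0833 × log₂(0.0833) = 0.2987
  p(1,2)=1/9: -0.1111 × log₂(0.1111) = 0.3522
  p(2,0)=5/36: -0.1389 × log₂(0.1389) = 0.3956
  p(2,1)=1/9: -0.1111 × log₂(0.1111) = 0.3522
  p(2,2)=5/36: -0.1389 × log₂(0.1389) = 0.3956
H(X,Y) = 3.0812 bits


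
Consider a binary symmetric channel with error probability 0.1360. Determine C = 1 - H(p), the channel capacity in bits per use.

For BSC with error probability p:
C = 1 - H(p) where H(p) is binary entropy
H(0.1360) = -0.1360 × log₂(0.1360) - 0.8640 × log₂(0.8640)
H(p) = 0.5737
C = 1 - 0.5737 = 0.4263 bits/use


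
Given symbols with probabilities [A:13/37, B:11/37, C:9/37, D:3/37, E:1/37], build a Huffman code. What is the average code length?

Huffman tree construction:
Combine smallest probabilities repeatedly
Resulting codes:
  A: 11 (length 2)
  B: 10 (length 2)
  C: 01 (length 2)
  D: 001 (length 3)
  E: 000 (length 3)
Average length = Σ p(s) × length(s) = 2.1081 bits


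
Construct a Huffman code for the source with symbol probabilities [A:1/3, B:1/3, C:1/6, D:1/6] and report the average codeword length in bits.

Huffman tree construction:
Combine smallest probabilities repeatedly
Resulting codes:
  A: 10 (length 2)
  B: 11 (length 2)
  C: 00 (length 2)
  D: 01 (length 2)
Average length = Σ p(s) × length(s) = 2.0000 bits


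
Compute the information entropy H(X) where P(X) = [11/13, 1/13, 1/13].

H(X) = -Σ p(x) log₂ p(x)
  -11/13 × log₂(11/13) = 0.2039
  -1/13 × log₂(1/13) = 0.2846
  -1/13 × log₂(1/13) = 0.2846
H(X) = 0.7732 bits


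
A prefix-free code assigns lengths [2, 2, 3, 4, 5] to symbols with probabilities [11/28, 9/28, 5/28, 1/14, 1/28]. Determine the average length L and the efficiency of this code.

Average length L = Σ p_i × l_i = 2.4286 bits
Entropy H = 1.9433 bits
Efficiency η = H/L × 100% = 80.02%


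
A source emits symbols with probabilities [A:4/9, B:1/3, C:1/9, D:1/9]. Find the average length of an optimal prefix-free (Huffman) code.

Huffman tree construction:
Combine smallest probabilities repeatedly
Resulting codes:
  A: 0 (length 1)
  B: 11 (length 2)
  C: 100 (length 3)
  D: 101 (length 3)
Average length = Σ p(s) × length(s) = 1.7778 bits


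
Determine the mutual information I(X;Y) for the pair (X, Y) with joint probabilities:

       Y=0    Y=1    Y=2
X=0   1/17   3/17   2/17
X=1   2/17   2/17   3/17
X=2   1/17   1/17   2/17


H(X) = 1.5486, H(Y) = 1.5486, H(X,Y) = 3.0575
I(X;Y) = H(X) + H(Y) - H(X,Y) = 0.0397 bits


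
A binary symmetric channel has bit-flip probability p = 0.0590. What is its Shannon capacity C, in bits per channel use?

For BSC with error probability p:
C = 1 - H(p) where H(p) is binary entropy
H(0.0590) = -0.0590 × log₂(0.0590) - 0.9410 × log₂(0.9410)
H(p) = 0.3235
C = 1 - 0.3235 = 0.6765 bits/use


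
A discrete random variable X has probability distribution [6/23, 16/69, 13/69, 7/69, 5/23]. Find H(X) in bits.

H(X) = -Σ p(x) log₂ p(x)
  -6/23 × log₂(6/23) = 0.5057
  -16/69 × log₂(16/69) = 0.4889
  -13/69 × log₂(13/69) = 0.4537
  -7/69 × log₂(7/69) = 0.3349
  -5/23 × log₂(5/23) = 0.4786
H(X) = 2.2619 bits


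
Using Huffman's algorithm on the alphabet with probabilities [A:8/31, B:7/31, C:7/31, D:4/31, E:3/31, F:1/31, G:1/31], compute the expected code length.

Huffman tree construction:
Combine smallest probabilities repeatedly
Resulting codes:
  A: 10 (length 2)
  B: 00 (length 2)
  C: 01 (length 2)
  D: 110 (length 3)
  E: 1111 (length 4)
  F: 11100 (length 5)
  G: 11101 (length 5)
Average length = Σ p(s) × length(s) = 2.5161 bits


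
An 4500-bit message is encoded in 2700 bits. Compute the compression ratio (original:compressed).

Compression ratio = Original / Compressed
= 4500 / 2700 = 1.67:1


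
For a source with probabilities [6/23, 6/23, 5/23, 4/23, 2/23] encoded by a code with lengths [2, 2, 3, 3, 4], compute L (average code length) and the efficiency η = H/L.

Average length L = Σ p_i × l_i = 2.5652 bits
Entropy H = 2.2353 bits
Efficiency η = H/L × 100% = 87.14%


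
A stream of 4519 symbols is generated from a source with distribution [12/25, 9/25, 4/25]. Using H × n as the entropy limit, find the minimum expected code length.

Entropy H = 1.4619 bits/symbol
Minimum bits = H × n = 1.4619 × 4519
= 6606.33 bits


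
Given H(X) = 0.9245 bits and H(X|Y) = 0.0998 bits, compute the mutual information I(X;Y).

I(X;Y) = H(X) - H(X|Y)
I(X;Y) = 0.9245 - 0.0998 = 0.8247 bits


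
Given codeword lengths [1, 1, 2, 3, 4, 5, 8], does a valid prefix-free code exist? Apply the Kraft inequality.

Kraft inequality: Σ 2^(-l_i) ≤ 1 for prefix-free code
Calculating: 2^(-1) + 2^(-1) + 2^(-2) + 2^(-3) + 2^(-4) + 2^(-5) + 2^(-8)
= 0.5 + 0.5 + 0.25 + 0.125 + 0.0625 + 0.03125 + 0.00390625
= 1.4727
Since 1.4727 > 1, prefix-free code does not exist
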